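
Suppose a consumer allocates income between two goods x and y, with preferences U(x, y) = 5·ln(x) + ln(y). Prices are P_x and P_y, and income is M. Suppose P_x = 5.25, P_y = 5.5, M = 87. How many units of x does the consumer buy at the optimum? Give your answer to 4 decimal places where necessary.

x* = 13.8095

Tangency: MRS = 5·y/x = P_x/P_y.
Rearranging, P_y·y = (1/5)·P_x·x. Substituting into the budget gives P_x·x·(1 + (1/5)) = M.
Demand: x*(P_x,P_y,M) = 5/6·M/P_x and y* = 1/6·M/P_y.
At P_x=5.25, P_y=5.5, M=87: x* = 5/6·87/5.25 = 13.8095.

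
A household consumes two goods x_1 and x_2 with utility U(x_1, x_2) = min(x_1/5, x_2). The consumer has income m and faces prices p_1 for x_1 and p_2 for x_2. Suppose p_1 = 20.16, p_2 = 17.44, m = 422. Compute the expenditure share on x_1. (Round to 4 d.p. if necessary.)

With perfect complements, no substitution: consume in ratio x_1:x_2 = 5:1.
Budget: p_1·x_1 + p_2·(1/5)·x_1 = m, so (5·p_1 + p_2)·x_1 = 5·m.
Demand: x_1*(p_1,p_2,m) = 5·m/(5·p_1 + p_2), x_2* = m/(5·p_1 + p_2).
Here 5·20.16 + 17.44 = 118.24, giving x_1* = 17.8451 and x_2* = 3.569.
Expenditure on x_1: 20.16·17.8451 = 359.7564; share = 0.8525.

share on x_1 = 0.8525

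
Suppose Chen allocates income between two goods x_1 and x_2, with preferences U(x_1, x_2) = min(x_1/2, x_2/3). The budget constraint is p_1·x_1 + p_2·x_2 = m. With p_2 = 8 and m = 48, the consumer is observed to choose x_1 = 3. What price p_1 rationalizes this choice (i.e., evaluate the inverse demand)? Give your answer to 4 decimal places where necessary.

p_1 = 4

With perfect complements, no substitution: consume in ratio x_1:x_2 = 2:3.
Budget: p_1·x_1 + p_2·(3/2)·x_1 = m, so (2·p_1 + 3·p_2)·x_1 = 2·m.
Demand: x_1*(p_1,p_2,m) = 2·m/(2·p_1 + 3·p_2), x_2* = 3·m/(2·p_1 + 3·p_2).
Set x_1* = 3 in the demand function and solve for p_1: p_1 = 4.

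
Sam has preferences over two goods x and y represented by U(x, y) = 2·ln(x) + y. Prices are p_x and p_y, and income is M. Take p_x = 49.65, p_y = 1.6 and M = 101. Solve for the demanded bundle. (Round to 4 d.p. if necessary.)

Set MRS = p_x/p_y: (2/x)/1 = p_x/p_y.
So x*(p_x,p_y) = 2·p_y/p_x, independent of income; and y* = (M − 2·p_y)/p_y.
At the given prices: x* = 2·1.6/49.65 = 0.0645, and y* = 61.125.

x* = 0.0645, y* = 61.125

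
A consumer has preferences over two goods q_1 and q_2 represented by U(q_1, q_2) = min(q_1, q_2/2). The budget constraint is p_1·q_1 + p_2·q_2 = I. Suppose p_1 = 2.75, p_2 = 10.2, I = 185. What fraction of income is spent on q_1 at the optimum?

Demand: q_1*(p_1,p_2,I) = I/(p_1 + 2·p_2), q_2* = 2·I/(p_1 + 2·p_2).
Here 2.75 + 2·10.2 = 23.15, giving q_1* = 7.9914 and q_2* = 15.9827.
Expenditure on q_1: 2.75·7.9914 = 21.9762; share = 0.1188.

share on q_1 = 0.1188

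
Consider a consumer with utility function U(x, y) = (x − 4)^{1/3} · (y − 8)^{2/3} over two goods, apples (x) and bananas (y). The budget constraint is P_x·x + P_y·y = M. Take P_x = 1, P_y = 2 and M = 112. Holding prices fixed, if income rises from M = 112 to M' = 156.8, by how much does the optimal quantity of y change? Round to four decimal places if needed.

Δy* = 14.9333

This is Cobb-Douglas in (x−4, y−8): tangency gives 1/3·P_y·(y−8) = 2/3·P_x·(x−4).
Substituting into the budget: x* = 4 + 1/3·(M − 4·P_x − 8·P_y)/P_x, and y* = 8 + 2/3·(…)/P_y.
Discretionary income = 112 − 4·1 − 8·2 = 92; y* = 8 + 2/3·92/2 = 38.6667.
At M' = 156.8: y* = 53.6. Change: 53.6 − 38.6667 = 14.9333.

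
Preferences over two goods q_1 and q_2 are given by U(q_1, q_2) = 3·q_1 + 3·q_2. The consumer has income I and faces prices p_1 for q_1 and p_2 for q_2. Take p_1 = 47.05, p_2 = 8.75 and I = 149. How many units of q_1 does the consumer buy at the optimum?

q_1* = 0

q_2 gives more utility per dollar, so spend all income on q_2: q_2* = I/p_2, q_1* = 0.
Numerically: q_1* = 0, q_2* = 17.0286.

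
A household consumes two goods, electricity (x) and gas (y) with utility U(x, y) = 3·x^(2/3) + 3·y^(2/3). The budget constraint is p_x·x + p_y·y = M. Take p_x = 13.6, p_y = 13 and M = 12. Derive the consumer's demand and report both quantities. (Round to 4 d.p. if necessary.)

MRS = MU_x/MU_y = (y/x)^(1/3). Set equal to p_x/p_y.
Hence y/x = (p_x/p_y)^(1/(1/3)), i.e. raised to the 3 power.
Substitute y = (y/x)·x into the budget: x* = M/(p_x + p_y·(y/x)).
Numerically y/x = 1.14495, so x* = 12/(13.6 + 13·1.14495) = 0.4213 and y* = 1.14495·0.4213 = 0.4823.

x* = 0.4213, y* = 0.4823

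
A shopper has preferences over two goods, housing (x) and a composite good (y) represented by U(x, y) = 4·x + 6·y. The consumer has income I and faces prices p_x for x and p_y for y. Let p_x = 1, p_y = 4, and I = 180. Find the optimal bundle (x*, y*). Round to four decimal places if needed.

Linear utility — the consumer picks whichever good has higher MU/price: 4/1 = 4 vs 6/4 = 1.5.
x gives more utility per dollar, so spend all income on x: x* = I/p_x, y* = 0.
Numerically: x* = 180, y* = 0.

x* = 180, y* = 0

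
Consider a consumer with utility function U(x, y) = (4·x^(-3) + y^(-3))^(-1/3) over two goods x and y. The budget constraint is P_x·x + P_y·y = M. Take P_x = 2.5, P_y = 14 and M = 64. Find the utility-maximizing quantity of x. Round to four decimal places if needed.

MRS = MU_x/MU_y = 4·(y/x)^(4). Set equal to P_x/P_y.
Solve for the ratio: y/x = [(1/4)·P_x/P_y]^(0.25).
With the ratio pinned down, the budget gives x* = M/(P_x + P_y·(y/x)) and y* = (y/x)·x*.
Numerically y/x = 0.459661, so x* = 64/(2.5 + 14·0.459661) = 7.1626.

x* = 7.1626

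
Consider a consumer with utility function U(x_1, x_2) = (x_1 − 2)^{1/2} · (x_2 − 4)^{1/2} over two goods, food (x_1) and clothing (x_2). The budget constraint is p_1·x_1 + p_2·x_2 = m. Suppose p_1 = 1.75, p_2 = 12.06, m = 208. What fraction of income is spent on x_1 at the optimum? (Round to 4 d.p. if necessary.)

Let x_1' = x_1−2, x_2' = x_2−4. MRS = x_2'/x_1' = p_1/p_2.
Substituting into the budget: x_1* = 2 + 0.5·(m − 2·p_1 − 4·p_2)/p_1, and x_2* = 4 + 0.5·(…)/p_2.
Discretionary income = 208 − 2·1.75 − 4·12.06 = 156.26; x_1* = 2 + 0.5·156.26/1.75 = 46.6457; x_2* = 4 + 0.5·156.26/12.06 = 10.4784.
Expenditure on x_1: 1.75·46.6457 = 81.63; share = 0.3925.

share on x_1 = 0.3925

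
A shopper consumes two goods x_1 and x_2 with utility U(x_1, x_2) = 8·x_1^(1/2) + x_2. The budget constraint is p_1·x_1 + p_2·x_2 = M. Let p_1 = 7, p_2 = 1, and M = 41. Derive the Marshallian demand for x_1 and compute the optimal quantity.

Set MRS = p_1/p_2: 4·x_1^(−1/2) = p_1/p_2.
Solve: √x_1 = 4·p_2/p_1, so x_1*(p_1,p_2) = (4·p_2/p_1)², and x_2* = (M − p_1·x_1*)/p_2.
Plugging in: x_1* = (4·1/7)² = 0.3265.

x_1* = 0.3265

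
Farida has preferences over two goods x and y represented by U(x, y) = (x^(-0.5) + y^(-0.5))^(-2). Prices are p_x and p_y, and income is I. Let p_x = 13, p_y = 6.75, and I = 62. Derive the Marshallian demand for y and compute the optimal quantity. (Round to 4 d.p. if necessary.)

MRS = MU_x/MU_y = (y/x)^(1.5). Set equal to p_x/p_y.
Solve for the ratio: y/x = [p_x/p_y]^(2/3).
Substitute y = (y/x)·x into the budget: x* = I/(p_x + p_y·(y/x)).
Numerically y/x = 1.54796, so x* = 62/(13 + 6.75·1.54796) = 2.6441 and y* = 1.54796·2.6441 = 4.0929.

y* = 4.0929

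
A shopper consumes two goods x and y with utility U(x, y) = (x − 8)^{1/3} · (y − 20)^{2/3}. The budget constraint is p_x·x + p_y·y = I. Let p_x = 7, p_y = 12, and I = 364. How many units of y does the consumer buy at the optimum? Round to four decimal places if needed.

This is Cobb-Douglas in (x−8, y−20): tangency gives 1/3·p_y·(y−20) = 2/3·p_x·(x−8).
After buying the subsistence bundle (8, 20), a share 1/3 of the remaining income goes to x: x* = 8 + 1/3·(I − 8p_x − 20p_y)/p_x.
Discretionary income = 364 − 8·7 − 20·12 = 68; y* = 20 + 2/3·68/12 = 23.7778.

y* = 23.7778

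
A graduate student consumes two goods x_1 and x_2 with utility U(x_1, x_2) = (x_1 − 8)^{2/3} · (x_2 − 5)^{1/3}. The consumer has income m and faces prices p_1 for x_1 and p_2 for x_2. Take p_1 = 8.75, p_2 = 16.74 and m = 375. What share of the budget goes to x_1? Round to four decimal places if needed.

This is Cobb-Douglas in (x_1−8, x_2−5): tangency gives 2/3·p_2·(x_2−5) = 1/3·p_1·(x_1−8).
Substituting into the budget: x_1* = 8 + 2/3·(m − 8·p_1 − 5·p_2)/p_1, and x_2* = 5 + 1/3·(…)/p_2.
Discretionary income = 375 − 8·8.75 − 5·16.74 = 221.3; x_1* = 8 + 2/3·221.3/8.75 = 24.861; x_2* = 5 + 1/3·221.3/16.74 = 9.4066.
Expenditure on x_1: 8.75·24.861 = 217.5333; share = 0.5801.

share on x_1 = 0.5801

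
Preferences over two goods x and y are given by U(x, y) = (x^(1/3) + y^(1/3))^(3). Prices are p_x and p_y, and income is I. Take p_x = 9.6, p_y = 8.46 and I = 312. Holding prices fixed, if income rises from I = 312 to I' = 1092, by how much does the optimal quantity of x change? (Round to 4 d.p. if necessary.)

Δx* = 39.3415

MU_x ∝ x^(-2/3), MU_y ∝ y^(-2/3), so MRS = (y/x)^(2/3) = p_x/p_y.
Hence y/x = (p_x/p_y)^(1/(2/3)), i.e. raised to the 1.5 power.
Substitute y = (y/x)·x into the budget: x* = I/(p_x + p_y·(y/x)).
Numerically y/x = 1.208791, so x* = 312/(9.6 + 8.46·1.208791) = 15.7366.
At I' = 1092: x* = 55.0782. Change: 55.0782 − 15.7366 = 39.3415.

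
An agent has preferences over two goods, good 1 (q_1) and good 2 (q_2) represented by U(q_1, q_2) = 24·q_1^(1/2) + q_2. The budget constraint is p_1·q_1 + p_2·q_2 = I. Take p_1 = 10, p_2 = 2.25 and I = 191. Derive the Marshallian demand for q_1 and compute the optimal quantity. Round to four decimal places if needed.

q_1* = 7.29

Set MRS = p_1/p_2: 12·q_1^(−1/2) = p_1/p_2.
Solve: √q_1 = 12·p_2/p_1, so q_1*(p_1,p_2) = (12·p_2/p_1)², and q_2* = (I − p_1·q_1*)/p_2.
Plugging in: q_1* = (12·2.25/10)² = 7.29.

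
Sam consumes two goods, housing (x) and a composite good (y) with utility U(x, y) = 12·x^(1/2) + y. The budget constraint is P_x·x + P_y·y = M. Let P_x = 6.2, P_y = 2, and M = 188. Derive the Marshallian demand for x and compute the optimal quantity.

Utility is quasi-linear in y; the FOC for x is 6/√x = P_x/P_y.
Solve: √x = 6·P_y/P_x, so x*(P_x,P_y) = (6·P_y/P_x)², and y* = (M − P_x·x*)/P_y.
Plugging in: x* = (6·2/6.2)² = 3.7461.

x* = 3.7461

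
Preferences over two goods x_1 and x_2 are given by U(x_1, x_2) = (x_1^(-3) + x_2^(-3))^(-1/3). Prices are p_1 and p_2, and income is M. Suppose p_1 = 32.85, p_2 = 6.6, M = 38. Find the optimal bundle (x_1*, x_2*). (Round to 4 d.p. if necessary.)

x_1* = 0.8898, x_2* = 1.329

MRS = MU_x_1/MU_x_2 = (x_2/x_1)^(4). Set equal to p_1/p_2.
Solve for the ratio: x_2/x_1 = [p_1/p_2]^(0.25).
Substitute x_2 = (x_2/x_1)·x_1 into the budget: x_1* = M/(p_1 + p_2·(x_2/x_1)).
Numerically x_2/x_1 = 1.493647, so x_1* = 38/(32.85 + 6.6·1.493647) = 0.8898 and x_2* = 1.493647·0.8898 = 1.329.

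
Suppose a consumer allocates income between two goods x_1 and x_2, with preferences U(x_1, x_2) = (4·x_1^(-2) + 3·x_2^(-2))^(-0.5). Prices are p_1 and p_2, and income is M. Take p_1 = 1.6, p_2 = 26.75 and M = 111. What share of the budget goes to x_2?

MU_x_1 ∝ 4·x_1^(-3), MU_x_2 ∝ 3·x_2^(-3), so MRS = (4/3)·(x_2/x_1)^(3) = p_1/p_2.
Hence x_2/x_1 = ((3/4)·p_1/p_2)^(1/(3)), i.e. raised to the 1/3 power.
Substitute x_2 = (x_2/x_1)·x_1 into the budget: x_1* = M/(p_1 + p_2·(x_2/x_1)).
Numerically x_2/x_1 = 0.35532, so x_1* = 111/(1.6 + 26.75·0.35532) = 9.9957 and x_2* = 0.35532·9.9957 = 3.5517.
Expenditure on x_2: 26.75·3.5517 = 95.0069; share = 0.8559.

share on x_2 = 0.8559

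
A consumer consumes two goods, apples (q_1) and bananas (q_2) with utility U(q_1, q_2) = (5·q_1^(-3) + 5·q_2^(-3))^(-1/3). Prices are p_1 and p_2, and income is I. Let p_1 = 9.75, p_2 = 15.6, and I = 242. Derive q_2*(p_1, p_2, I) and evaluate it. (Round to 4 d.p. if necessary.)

MU_q_1 ∝ 5·q_1^(-4), MU_q_2 ∝ 5·q_2^(-4), so MRS = (q_2/q_1)^(4) = p_1/p_2.
Hence q_2/q_1 = (p_1/p_2)^(1/(4)), i.e. raised to the 0.25 power.
Substitute q_2 = (q_2/q_1)·q_1 into the budget: q_1* = I/(p_1 + p_2·(q_2/q_1)).
Numerically q_2/q_1 = 0.88914, so q_1* = 242/(9.75 + 15.6·0.88914) = 10.2453 and q_2* = 0.88914·10.2453 = 9.1095.

q_2* = 9.1095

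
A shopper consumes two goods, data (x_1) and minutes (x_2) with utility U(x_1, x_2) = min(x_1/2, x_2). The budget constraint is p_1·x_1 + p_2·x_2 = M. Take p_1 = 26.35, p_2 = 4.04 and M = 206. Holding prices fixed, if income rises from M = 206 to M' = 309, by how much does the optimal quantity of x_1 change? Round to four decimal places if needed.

Δx_1* = 3.6306

Leontief preferences: the optimum is at the kink where x_1/2 = x_2/1, i.e. x_2 = (1/2)·x_1.
Budget: p_1·x_1 + p_2·(1/2)·x_1 = M, so (2·p_1 + p_2)·x_1 = 2·M.
Demand: x_1*(p_1,p_2,M) = 2·M/(2·p_1 + p_2), x_2* = M/(2·p_1 + p_2).
Here 2·26.35 + 4.04 = 56.74, giving x_1* = 7.2612.
At M' = 309: x_1* = 10.8918. Change: 10.8918 − 7.2612 = 3.6306.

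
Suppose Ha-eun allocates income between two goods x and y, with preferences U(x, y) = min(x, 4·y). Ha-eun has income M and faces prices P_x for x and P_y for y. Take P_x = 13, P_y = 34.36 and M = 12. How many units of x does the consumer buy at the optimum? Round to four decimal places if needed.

x* = 0.5558

With perfect complements, no substitution: consume in ratio x:y = 4:1.
Budget: P_x·x + P_y·(1/4)·x = M, so (4·P_x + P_y)·x = 4·M.
Demand: x*(P_x,P_y,M) = 4·M/(4·P_x + P_y), y* = M/(4·P_x + P_y).
Here 4·13 + 34.36 = 86.36, giving x* = 0.5558.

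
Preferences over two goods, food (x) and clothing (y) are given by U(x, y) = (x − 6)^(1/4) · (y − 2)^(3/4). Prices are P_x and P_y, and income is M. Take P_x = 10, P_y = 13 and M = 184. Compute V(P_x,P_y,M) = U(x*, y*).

V = 4.5872

Let x' = x−6, y' = y−2. MRS = (1/3)·y'/x' = P_x/P_y.
After buying the subsistence bundle (6, 2), a share 0.25 of the remaining income goes to x: x* = 6 + 0.25·(M − 6P_x − 2P_y)/P_x.
Discretionary income = 184 − 6·10 − 2·13 = 98; x* = 6 + 0.25·98/10 = 8.45; y* = 2 + 0.75·98/13 = 7.6538.
Utility at the optimum: U(8.45, 7.6538) = 4.5872.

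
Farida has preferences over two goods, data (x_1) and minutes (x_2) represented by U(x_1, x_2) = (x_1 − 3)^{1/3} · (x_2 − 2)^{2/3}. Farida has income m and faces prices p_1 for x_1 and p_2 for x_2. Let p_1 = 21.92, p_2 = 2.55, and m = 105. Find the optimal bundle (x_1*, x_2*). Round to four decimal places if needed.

Discretionary income = 105 − 3·21.92 − 2·2.55 = 34.14; x_1* = 3 + 1/3·34.14/21.92 = 3.5192; x_2* = 2 + 2/3·34.14/2.55 = 10.9255.

x_1* = 3.5192, x_2* = 10.9255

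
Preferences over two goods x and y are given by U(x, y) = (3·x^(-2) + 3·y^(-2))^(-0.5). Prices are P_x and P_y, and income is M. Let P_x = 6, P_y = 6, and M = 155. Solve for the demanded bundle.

x* = 12.9167, y* = 12.9167

MU_x ∝ 3·x^(-3), MU_y ∝ 3·y^(-3), so MRS = (y/x)^(3) = P_x/P_y.
Hence y/x = (P_x/P_y)^(1/(3)), i.e. raised to the 1/3 power.
Substitute y = (y/x)·x into the budget: x* = M/(P_x + P_y·(y/x)).
Numerically y/x = 1, so x* = 155/(6 + 6·1) = 12.9167 and y* = 1·12.9167 = 12.9167.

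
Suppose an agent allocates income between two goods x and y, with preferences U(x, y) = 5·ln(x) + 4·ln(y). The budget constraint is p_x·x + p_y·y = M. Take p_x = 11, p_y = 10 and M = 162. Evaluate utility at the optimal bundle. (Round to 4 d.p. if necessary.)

V = 18.4059

The MRS is (5/4)·y/x. Set MRS = p_x/p_y.
Rearranging, p_y·y = (4/5)·p_x·x. Substituting into the budget gives p_x·x·(1 + (4/5)) = M.
Demand: x*(p_x,p_y,M) = 5/9·M/p_x and y* = 4/9·M/p_y.
At p_x=11, p_y=10, M=162: x* = 5/9·162/11 = 8.1818, y* = 7.2.
Utility at the optimum: U(8.1818, 7.2) = 18.4059.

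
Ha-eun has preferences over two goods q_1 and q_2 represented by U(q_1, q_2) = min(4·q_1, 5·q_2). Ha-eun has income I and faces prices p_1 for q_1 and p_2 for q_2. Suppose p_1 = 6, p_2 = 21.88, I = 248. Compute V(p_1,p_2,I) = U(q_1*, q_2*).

Demand: q_1*(p_1,p_2,I) = 5·I/(5·p_1 + 4·p_2), q_2* = 4·I/(5·p_1 + 4·p_2).
Here 5·6 + 4·21.88 = 117.52, giving q_1* = 10.5514 and q_2* = 8.4411.
Utility at the optimum: U(10.5514, 8.4411) = 42.2056.

V = 42.2056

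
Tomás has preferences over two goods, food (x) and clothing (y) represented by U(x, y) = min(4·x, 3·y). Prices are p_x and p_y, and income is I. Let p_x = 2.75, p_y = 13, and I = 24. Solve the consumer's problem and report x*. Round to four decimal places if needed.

Leontief preferences: the optimum is at the kink where x/3 = y/4, i.e. y = (4/3)·x.
Budget: p_x·x + p_y·(4/3)·x = I, so (3·p_x + 4·p_y)·x = 3·I.
Demand: x*(p_x,p_y,I) = 3·I/(3·p_x + 4·p_y), y* = 4·I/(3·p_x + 4·p_y).
Here 3·2.75 + 4·13 = 60.25, giving x* = 1.195.

x* = 1.195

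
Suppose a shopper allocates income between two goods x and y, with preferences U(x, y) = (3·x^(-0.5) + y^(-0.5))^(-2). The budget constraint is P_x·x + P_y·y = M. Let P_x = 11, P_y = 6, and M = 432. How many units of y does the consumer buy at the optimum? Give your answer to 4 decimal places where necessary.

y* = 20.3056

MU_x ∝ 3·x^(-1.5), MU_y ∝ y^(-1.5), so MRS = 3·(y/x)^(1.5) = P_x/P_y.
Hence y/x = ((1/3)·P_x/P_y)^(1/(1.5)), i.e. raised to the 2/3 power.
With the ratio pinned down, the budget gives x* = M/(P_x + P_y·(y/x)) and y* = (y/x)·x*.
Numerically y/x = 0.720134, so x* = 432/(11 + 6·0.720134) = 28.197 and y* = 0.720134·28.197 = 20.3056.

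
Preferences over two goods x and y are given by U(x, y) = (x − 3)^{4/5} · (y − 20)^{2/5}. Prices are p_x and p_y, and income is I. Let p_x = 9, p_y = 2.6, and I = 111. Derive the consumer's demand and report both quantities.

x* = 5.3704, y* = 24.1026

After buying the subsistence bundle (3, 20), a share 2/3 of the remaining income goes to x: x* = 3 + 2/3·(I − 3p_x − 20p_y)/p_x.
Discretionary income = 111 − 3·9 − 20·2.6 = 32; x* = 3 + 2/3·32/9 = 5.3704; y* = 20 + 1/3·32/2.6 = 24.1026.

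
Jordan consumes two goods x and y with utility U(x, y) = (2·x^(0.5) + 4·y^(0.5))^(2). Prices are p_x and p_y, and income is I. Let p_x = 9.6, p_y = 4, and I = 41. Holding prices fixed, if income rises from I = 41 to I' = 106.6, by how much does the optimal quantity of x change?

Δx* = 0.6447

With the ratio pinned down, the budget gives x* = I/(p_x + p_y·(y/x)) and y* = (y/x)·x*.
Numerically y/x = 23.04, so x* = 41/(9.6 + 4·23.04) = 0.4029.
At I' = 106.6: x* = 1.0476. Change: 1.0476 − 0.4029 = 0.6447.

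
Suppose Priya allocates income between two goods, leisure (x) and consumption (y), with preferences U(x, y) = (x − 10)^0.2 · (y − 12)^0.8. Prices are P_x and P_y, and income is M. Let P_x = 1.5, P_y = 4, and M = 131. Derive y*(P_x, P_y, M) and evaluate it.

This is Cobb-Douglas in (x−10, y−12): tangency gives 0.2·P_y·(y−12) = 0.8·P_x·(x−10).
After buying the subsistence bundle (10, 12), a share 0.2 of the remaining income goes to x: x* = 10 + 0.2·(M − 10P_x − 12P_y)/P_x.
Discretionary income = 131 − 10·1.5 − 12·4 = 68; y* = 12 + 0.8·68/4 = 25.6.

y* = 25.6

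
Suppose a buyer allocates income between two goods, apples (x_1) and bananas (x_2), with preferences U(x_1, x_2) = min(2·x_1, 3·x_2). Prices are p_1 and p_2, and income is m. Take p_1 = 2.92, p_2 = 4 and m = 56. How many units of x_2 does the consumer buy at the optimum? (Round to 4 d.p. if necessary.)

Leontief preferences: the optimum is at the kink where x_1/3 = x_2/2, i.e. x_2 = (2/3)·x_1.
Budget: p_1·x_1 + p_2·(2/3)·x_1 = m, so (3·p_1 + 2·p_2)·x_1 = 3·m.
Demand: x_1*(p_1,p_2,m) = 3·m/(3·p_1 + 2·p_2), x_2* = 2·m/(3·p_1 + 2·p_2).
Here 3·2.92 + 2·4 = 16.76, giving x_2* = 6.6826.

x_2* = 6.6826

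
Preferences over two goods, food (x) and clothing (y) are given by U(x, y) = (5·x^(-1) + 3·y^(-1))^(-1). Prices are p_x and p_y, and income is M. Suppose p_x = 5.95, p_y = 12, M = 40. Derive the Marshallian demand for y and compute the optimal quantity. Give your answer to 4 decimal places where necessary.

y* = 1.7461

MRS = MU_x/MU_y = (5/3)·(y/x)^(2). Set equal to p_x/p_y.
Hence y/x = ((3/5)·p_x/p_y)^(1/(2)), i.e. raised to the 0.5 power.
With the ratio pinned down, the budget gives x* = M/(p_x + p_y·(y/x)) and y* = (y/x)·x*.
Numerically y/x = 0.545436, so x* = 40/(5.95 + 12·0.545436) = 3.2012 and y* = 0.545436·3.2012 = 1.7461.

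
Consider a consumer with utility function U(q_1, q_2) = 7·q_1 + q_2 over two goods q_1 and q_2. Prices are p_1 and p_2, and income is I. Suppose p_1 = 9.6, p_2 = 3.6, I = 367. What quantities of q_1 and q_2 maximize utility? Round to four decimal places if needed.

q_1* = 38.2292, q_2* = 0

q_1 gives more utility per dollar, so spend all income on q_1: q_1* = I/p_1, q_2* = 0.
Numerically: q_1* = 38.2292, q_2* = 0.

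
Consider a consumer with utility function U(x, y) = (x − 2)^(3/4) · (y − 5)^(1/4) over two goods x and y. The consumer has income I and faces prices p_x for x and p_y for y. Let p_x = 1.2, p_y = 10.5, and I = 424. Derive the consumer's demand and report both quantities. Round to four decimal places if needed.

x* = 232.6875, y* = 13.7881

This is Cobb-Douglas in (x−2, y−5): tangency gives 0.75·p_y·(y−5) = 0.25·p_x·(x−2).
Substituting into the budget: x* = 2 + 0.75·(I − 2·p_x − 5·p_y)/p_x, and y* = 5 + 0.25·(…)/p_y.
Discretionary income = 424 − 2·1.2 − 5·10.5 = 369.1; x* = 2 + 0.75·369.1/1.2 = 232.6875; y* = 5 + 0.25·369.1/10.5 = 13.7881.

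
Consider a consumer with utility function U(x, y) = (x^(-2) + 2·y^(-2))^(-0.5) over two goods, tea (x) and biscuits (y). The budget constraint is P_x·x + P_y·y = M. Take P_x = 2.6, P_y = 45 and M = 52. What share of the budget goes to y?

share on y = 0.894

MRS = MU_x/MU_y = (1/2)·(y/x)^(3). Set equal to P_x/P_y.
Solve for the ratio: y/x = [2·P_x/P_y]^(1/3).
With the ratio pinned down, the budget gives x* = M/(P_x + P_y·(y/x)) and y* = (y/x)·x*.
Numerically y/x = 0.487076, so x* = 52/(2.6 + 45·0.487076) = 2.1209 and y* = 0.487076·2.1209 = 1.033.
Expenditure on y: 45·1.033 = 46.4858; share = 0.894.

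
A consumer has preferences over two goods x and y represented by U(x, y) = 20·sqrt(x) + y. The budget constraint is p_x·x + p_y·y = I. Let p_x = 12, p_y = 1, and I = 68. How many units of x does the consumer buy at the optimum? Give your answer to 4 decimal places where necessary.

x* = 0.6944

MU_x = 10/√x, MU_y = 1. Tangency: 10/√x = p_x/p_y.
Solve: √x = 10·p_y/p_x, so x*(p_x,p_y) = (10·p_y/p_x)², and y* = (I − p_x·x*)/p_y.
Plugging in: x* = (10·1/12)² = 0.6944.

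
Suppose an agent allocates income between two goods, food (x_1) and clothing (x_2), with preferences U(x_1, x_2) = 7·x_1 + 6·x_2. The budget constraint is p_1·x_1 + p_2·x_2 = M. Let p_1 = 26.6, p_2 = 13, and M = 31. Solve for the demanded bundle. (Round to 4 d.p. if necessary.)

x_1* = 0, x_2* = 2.3846

Perfect substitutes: compare marginal utility per dollar. 7/p_1 vs 6/p_2 → 0.2632 vs 0.4615.
x_2 gives more utility per dollar, so spend all income on x_2: x_2* = M/p_2, x_1* = 0.
Numerically: x_1* = 0, x_2* = 2.3846.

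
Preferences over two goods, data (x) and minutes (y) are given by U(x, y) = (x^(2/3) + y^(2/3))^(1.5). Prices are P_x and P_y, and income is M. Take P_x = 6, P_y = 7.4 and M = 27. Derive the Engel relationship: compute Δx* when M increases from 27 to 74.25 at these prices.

Δx* = 4.7514

From the CES first-order condition, (y/x)^(1/3) = P_x/P_y.
Hence y/x = (P_x/P_y)^(1/(1/3)), i.e. raised to the 3 power.
With the ratio pinned down, the budget gives x* = M/(P_x + P_y·(y/x)) and y* = (y/x)·x*.
Numerically y/x = 0.533039, so x* = 27/(6 + 7.4·0.533039) = 2.7151.
At M' = 74.25: x* = 7.4664. Change: 7.4664 − 2.7151 = 4.7514.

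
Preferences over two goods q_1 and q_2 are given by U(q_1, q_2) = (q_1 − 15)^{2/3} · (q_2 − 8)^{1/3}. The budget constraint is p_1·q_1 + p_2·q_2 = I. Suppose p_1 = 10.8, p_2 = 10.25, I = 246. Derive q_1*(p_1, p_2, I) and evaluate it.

q_1* = 15.1235

This is Cobb-Douglas in (q_1−15, q_2−8): tangency gives 2/3·p_2·(q_2−8) = 1/3·p_1·(q_1−15).
Substituting into the budget: q_1* = 15 + 2/3·(I − 15·p_1 − 8·p_2)/p_1, and q_2* = 8 + 1/3·(…)/p_2.
Discretionary income = 246 − 15·10.8 − 8·10.25 = 2; q_1* = 15 + 2/3·2/10.8 = 15.1235.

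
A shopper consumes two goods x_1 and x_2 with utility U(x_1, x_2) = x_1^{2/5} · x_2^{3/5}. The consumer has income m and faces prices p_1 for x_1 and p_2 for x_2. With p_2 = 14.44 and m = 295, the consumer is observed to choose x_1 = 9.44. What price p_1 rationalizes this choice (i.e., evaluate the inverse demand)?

The MRS is (2/3)·x_2/x_1. Set MRS = p_1/p_2.
So 0.4·p_2·x_2 = 0.6·p_1·x_1; combined with the budget, a share 0.4 of income goes to x_1.
Demand: x_1*(p_1,p_2,m) = 0.4·m/p_1 and x_2* = 0.6·m/p_2.
Set x_1* = 9.44 in the demand function and solve for p_1: p_1 = 12.5.

p_1 = 12.5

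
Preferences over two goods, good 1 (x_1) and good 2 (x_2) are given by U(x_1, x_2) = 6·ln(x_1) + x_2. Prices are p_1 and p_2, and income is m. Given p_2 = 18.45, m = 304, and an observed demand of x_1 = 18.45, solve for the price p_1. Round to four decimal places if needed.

MU_x_1 = 6/x_1, MU_x_2 = 1. Tangency: 6/x_1 = p_1/p_2.
So x_1*(p_1,p_2) = 6·p_2/p_1, independent of income; and x_2* = (m − 6·p_2)/p_2.
Set x_1* = 18.45 in the demand function and solve for p_1: p_1 = 6.

p_1 = 6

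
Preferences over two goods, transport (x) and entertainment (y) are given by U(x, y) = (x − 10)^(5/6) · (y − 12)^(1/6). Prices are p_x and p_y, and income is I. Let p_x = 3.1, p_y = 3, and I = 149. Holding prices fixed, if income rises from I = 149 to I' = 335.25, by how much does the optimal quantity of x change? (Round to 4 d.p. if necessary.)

Let x' = x−10, y' = y−12. MRS = 5·y'/x' = p_x/p_y.
After buying the subsistence bundle (10, 12), a share 5/6 of the remaining income goes to x: x* = 10 + 5/6·(I − 10p_x − 12p_y)/p_x.
Discretionary income = 149 − 10·3.1 − 12·3 = 82; x* = 10 + 5/6·82/3.1 = 32.043.
At I' = 335.25: x* = 82.1102. Change: 82.1102 − 32.043 = 50.0672.

Δx* = 50.0672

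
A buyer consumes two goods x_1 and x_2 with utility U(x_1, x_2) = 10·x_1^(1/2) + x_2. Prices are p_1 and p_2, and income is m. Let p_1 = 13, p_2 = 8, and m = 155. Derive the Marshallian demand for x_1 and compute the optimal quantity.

Set MRS = p_1/p_2: 5·x_1^(−1/2) = p_1/p_2.
Solve: √x_1 = 5·p_2/p_1, so x_1*(p_1,p_2) = (5·p_2/p_1)², and x_2* = (m − p_1·x_1*)/p_2.
Plugging in: x_1* = (5·8/13)² = 9.4675.

x_1* = 9.4675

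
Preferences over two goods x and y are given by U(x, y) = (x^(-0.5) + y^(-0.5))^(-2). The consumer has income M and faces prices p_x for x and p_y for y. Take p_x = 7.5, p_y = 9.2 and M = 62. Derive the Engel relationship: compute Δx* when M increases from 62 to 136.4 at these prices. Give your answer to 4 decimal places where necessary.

Δx* = 4.7912

MU_x ∝ x^(-1.5), MU_y ∝ y^(-1.5), so MRS = (y/x)^(1.5) = p_x/p_y.
Hence y/x = (p_x/p_y)^(1/(1.5)), i.e. raised to the 2/3 power.
With the ratio pinned down, the budget gives x* = M/(p_x + p_y·(y/x)) and y* = (y/x)·x*.
Numerically y/x = 0.872668, so x* = 62/(7.5 + 9.2·0.872668) = 3.9926.
At M' = 136.4: x* = 8.7838. Change: 8.7838 − 3.9926 = 4.7912.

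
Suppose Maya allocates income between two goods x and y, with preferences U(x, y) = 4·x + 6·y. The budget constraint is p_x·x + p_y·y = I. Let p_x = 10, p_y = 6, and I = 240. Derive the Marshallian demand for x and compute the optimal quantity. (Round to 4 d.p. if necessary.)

Linear utility — the consumer picks whichever good has higher MU/price: 4/10 = 0.4 vs 6/6 = 1.
y gives more utility per dollar, so spend all income on y: y* = I/p_y, x* = 0.
Numerically: x* = 0, y* = 40.

x* = 0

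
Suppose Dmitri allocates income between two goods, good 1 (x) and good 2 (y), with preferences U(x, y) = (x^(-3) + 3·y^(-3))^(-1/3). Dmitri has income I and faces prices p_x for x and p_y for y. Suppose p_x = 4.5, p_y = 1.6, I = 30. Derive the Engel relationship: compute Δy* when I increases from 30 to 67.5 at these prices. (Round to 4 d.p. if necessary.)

From the CES first-order condition, (1/3)·(y/x)^(4) = p_x/p_y.
Hence y/x = (3·p_x/p_y)^(1/(4)), i.e. raised to the 0.25 power.
With the ratio pinned down, the budget gives x* = I/(p_x + p_y·(y/x)) and y* = (y/x)·x*.
Numerically y/x = 1.704329, so x* = 30/(4.5 + 1.6·1.704329) = 4.1511 and y* = 1.704329·4.1511 = 7.0749.
At I' = 67.5: y* = 15.9186. Change: 15.9186 − 7.0749 = 8.8436.

Δy* = 8.8436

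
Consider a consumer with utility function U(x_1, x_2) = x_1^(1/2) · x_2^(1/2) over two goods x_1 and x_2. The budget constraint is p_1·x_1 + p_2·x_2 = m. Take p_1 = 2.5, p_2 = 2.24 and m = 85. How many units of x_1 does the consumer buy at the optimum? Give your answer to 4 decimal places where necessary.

The MRS is x_2/x_1. Set MRS = p_1/p_2.
So 0.5·p_2·x_2 = 0.5·p_1·x_1; combined with the budget, a share 0.5 of income goes to x_1.
Demand: x_1*(p_1,p_2,m) = 0.5·m/p_1 and x_2* = 0.5·m/p_2.
At p_1=2.5, p_2=2.24, m=85: x_1* = 0.5·85/2.5 = 17.

x_1* = 17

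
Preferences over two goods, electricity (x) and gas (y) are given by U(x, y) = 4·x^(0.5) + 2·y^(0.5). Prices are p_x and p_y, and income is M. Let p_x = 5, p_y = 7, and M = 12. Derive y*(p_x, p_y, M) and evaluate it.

From the CES first-order condition, 2·(y/x)^(0.5) = p_x/p_y.
Solve for the ratio: y/x = [(1/2)·p_x/p_y]^(2).
Substitute y = (y/x)·x into the budget: x* = M/(p_x + p_y·(y/x)).
Numerically y/x = 0.127551, so x* = 12/(5 + 7·0.127551) = 2.0364 and y* = 0.127551·2.0364 = 0.2597.

y* = 0.2597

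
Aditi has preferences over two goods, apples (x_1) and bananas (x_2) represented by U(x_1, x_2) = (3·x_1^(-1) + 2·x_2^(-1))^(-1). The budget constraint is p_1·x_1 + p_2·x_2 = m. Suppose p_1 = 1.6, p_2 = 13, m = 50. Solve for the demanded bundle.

MU_x_1 ∝ 3·x_1^(-2), MU_x_2 ∝ 2·x_2^(-2), so MRS = (3/2)·(x_2/x_1)^(2) = p_1/p_2.
Solve for the ratio: x_2/x_1 = [(2/3)·p_1/p_2]^(0.5).
With the ratio pinned down, the budget gives x_1* = m/(p_1 + p_2·(x_2/x_1)) and x_2* = (x_2/x_1)·x_1*.
Numerically x_2/x_1 = 0.286446, so x_1* = 50/(1.6 + 13·0.286446) = 9.3918 and x_2* = 0.286446·9.3918 = 2.6902.

x_1* = 9.3918, x_2* = 2.6902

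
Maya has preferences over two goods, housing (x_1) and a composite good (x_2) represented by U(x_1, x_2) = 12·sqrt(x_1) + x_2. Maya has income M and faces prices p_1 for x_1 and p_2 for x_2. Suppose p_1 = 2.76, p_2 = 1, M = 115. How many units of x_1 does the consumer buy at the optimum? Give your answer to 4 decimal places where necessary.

x_1* = 4.7259

MU_x_1 = 6/√x_1, MU_x_2 = 1. Tangency: 6/√x_1 = p_1/p_2.
Thus x_1* = (6·p_2/p_1)² — independent of M — with the rest of income spent on x_2.
Plugging in: x_1* = (6·1/2.76)² = 4.7259.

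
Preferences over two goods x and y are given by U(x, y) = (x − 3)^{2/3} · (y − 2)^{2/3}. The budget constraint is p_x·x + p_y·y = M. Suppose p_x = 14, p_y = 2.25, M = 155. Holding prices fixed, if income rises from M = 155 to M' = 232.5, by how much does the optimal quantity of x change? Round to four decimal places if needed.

Let x' = x−3, y' = y−2. MRS = y'/x' = p_x/p_y.
Substituting into the budget: x* = 3 + 0.5·(M − 3·p_x − 2·p_y)/p_x, and y* = 2 + 0.5·(…)/p_y.
Discretionary income = 155 − 3·14 − 2·2.25 = 108.5; x* = 3 + 0.5·108.5/14 = 6.875.
At M' = 232.5: x* = 9.6429. Change: 9.6429 − 6.875 = 2.7679.

Δx* = 2.7679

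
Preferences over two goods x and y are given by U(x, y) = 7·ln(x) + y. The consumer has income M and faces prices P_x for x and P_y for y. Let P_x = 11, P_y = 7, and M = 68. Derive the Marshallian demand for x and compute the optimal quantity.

x* = 4.4545

MU_x = 7/x, MU_y = 1. Tangency: 7/x = P_x/P_y.
So x*(P_x,P_y) = 7·P_y/P_x, independent of income; and y* = (M − 7·P_y)/P_y.
At the given prices: x* = 7·7/11 = 4.4545.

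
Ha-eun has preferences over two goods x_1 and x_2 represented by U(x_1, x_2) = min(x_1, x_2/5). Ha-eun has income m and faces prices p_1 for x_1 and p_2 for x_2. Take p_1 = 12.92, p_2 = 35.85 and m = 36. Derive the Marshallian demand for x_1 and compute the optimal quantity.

x_1* = 0.1873

With perfect complements, no substitution: consume in ratio x_1:x_2 = 1:5.
Budget: p_1·x_1 + p_2·5·x_1 = m, so (p_1 + 5·p_2)·x_1 = m.
Demand: x_1*(p_1,p_2,m) = m/(p_1 + 5·p_2), x_2* = 5·m/(p_1 + 5·p_2).
Here 12.92 + 5·35.85 = 192.17, giving x_1* = 0.1873.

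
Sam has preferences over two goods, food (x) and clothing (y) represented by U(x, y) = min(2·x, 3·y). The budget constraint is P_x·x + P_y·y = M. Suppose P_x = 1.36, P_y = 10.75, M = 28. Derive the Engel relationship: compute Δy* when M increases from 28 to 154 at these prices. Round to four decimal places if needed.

Δy* = 9.8514

With perfect complements, no substitution: consume in ratio x:y = 3:2.
Budget: P_x·x + P_y·(2/3)·x = M, so (3·P_x + 2·P_y)·x = 3·M.
Demand: x*(P_x,P_y,M) = 3·M/(3·P_x + 2·P_y), y* = 2·M/(3·P_x + 2·P_y).
Here 3·1.36 + 2·10.75 = 25.58, giving y* = 2.1892.
At M' = 154: y* = 12.0407. Change: 12.0407 − 2.1892 = 9.8514.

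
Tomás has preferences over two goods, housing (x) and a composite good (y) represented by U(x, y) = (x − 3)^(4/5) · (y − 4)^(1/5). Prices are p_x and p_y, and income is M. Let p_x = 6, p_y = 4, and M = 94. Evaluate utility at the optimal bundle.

This is Cobb-Douglas in (x−3, y−4): tangency gives 0.8·p_y·(y−4) = 0.2·p_x·(x−3).
After buying the subsistence bundle (3, 4), a share 0.8 of the remaining income goes to x: x* = 3 + 0.8·(M − 3p_x − 4p_y)/p_x.
Discretionary income = 94 − 3·6 − 4·4 = 60; x* = 3 + 0.8·60/6 = 11; y* = 4 + 0.2·60/4 = 7.
Utility at the optimum: U(11, 7) = 6.575.

V = 6.575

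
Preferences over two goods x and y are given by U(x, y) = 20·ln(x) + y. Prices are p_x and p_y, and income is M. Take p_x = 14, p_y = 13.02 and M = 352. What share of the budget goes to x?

Set MRS = p_x/p_y: (20/x)/1 = p_x/p_y.
So x*(p_x,p_y) = 20·p_y/p_x, independent of income; and y* = (M − 20·p_y)/p_y.
At the given prices: x* = 20·13.02/14 = 18.6, and y* = 7.0353.
Expenditure on x: 14·18.6 = 260.4; share = 0.7398.

share on x = 0.7398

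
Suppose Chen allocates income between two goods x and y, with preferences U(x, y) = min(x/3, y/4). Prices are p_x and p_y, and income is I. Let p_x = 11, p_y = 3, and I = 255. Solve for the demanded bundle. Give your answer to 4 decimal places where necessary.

Leontief preferences: the optimum is at the kink where x/3 = y/4, i.e. y = (4/3)·x.
Budget: p_x·x + p_y·(4/3)·x = I, so (3·p_x + 4·p_y)·x = 3·I.
Demand: x*(p_x,p_y,I) = 3·I/(3·p_x + 4·p_y), y* = 4·I/(3·p_x + 4·p_y).
Here 3·11 + 4·3 = 45, giving x* = 17 and y* = 22.6667.

x* = 17, y* = 22.6667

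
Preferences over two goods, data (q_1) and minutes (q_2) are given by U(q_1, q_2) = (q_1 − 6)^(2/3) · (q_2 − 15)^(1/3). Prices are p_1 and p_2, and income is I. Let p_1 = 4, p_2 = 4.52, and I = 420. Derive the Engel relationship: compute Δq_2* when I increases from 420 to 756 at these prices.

Δq_2* = 24.7788

This is Cobb-Douglas in (q_1−6, q_2−15): tangency gives 2/3·p_2·(q_2−15) = 1/3·p_1·(q_1−6).
After buying the subsistence bundle (6, 15), a share 2/3 of the remaining income goes to q_1: q_1* = 6 + 2/3·(I − 6p_1 − 15p_2)/p_1.
Discretionary income = 420 − 6·4 − 15·4.52 = 328.2; q_2* = 15 + 1/3·328.2/4.52 = 39.2035.
At I' = 756: q_2* = 63.9823. Change: 63.9823 − 39.2035 = 24.7788.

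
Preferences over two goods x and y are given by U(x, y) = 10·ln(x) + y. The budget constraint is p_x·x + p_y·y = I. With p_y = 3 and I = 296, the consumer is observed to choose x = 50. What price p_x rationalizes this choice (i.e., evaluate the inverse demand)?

Set MRS = p_x/p_y: (10/x)/1 = p_x/p_y.
So x*(p_x,p_y) = 10·p_y/p_x, independent of income; and y* = (I − 10·p_y)/p_y.
Set x* = 50 in the demand function and solve for p_x: p_x = 0.6.

p_x = 0.6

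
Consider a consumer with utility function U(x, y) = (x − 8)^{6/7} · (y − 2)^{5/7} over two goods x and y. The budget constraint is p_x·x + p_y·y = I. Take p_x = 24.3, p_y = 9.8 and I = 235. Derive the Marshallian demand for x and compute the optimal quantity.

This is Cobb-Douglas in (x−8, y−2): tangency gives 6/7·p_y·(y−2) = 5/7·p_x·(x−8).
After buying the subsistence bundle (8, 2), a share 6/11 of the remaining income goes to x: x* = 8 + 6/11·(I − 8p_x − 2p_y)/p_x.
Discretionary income = 235 − 8·24.3 − 2·9.8 = 21; x* = 8 + 6/11·21/24.3 = 8.4714.

x* = 8.4714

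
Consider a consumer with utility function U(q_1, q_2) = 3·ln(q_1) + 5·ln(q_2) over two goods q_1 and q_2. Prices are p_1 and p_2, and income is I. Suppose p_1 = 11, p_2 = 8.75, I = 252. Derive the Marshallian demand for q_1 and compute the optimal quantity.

q_1* = 8.5909

The MRS is (3/5)·q_2/q_1. Set MRS = p_1/p_2.
Rearranging, p_2·q_2 = (5/3)·p_1·q_1. Substituting into the budget gives p_1·q_1·(1 + (5/3)) = I.
Demand: q_1*(p_1,p_2,I) = 0.375·I/p_1 and q_2* = 0.625·I/p_2.
At p_1=11, p_2=8.75, I=252: q_1* = 0.375·252/11 = 8.5909.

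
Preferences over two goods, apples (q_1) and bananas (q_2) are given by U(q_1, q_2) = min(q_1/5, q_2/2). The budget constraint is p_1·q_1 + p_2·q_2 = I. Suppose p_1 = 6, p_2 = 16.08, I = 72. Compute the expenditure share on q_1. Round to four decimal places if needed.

With perfect complements, no substitution: consume in ratio q_1:q_2 = 5:2.
Budget: p_1·q_1 + p_2·(2/5)·q_1 = I, so (5·p_1 + 2·p_2)·q_1 = 5·I.
Demand: q_1*(p_1,p_2,I) = 5·I/(5·p_1 + 2·p_2), q_2* = 2·I/(5·p_1 + 2·p_2).
Here 5·6 + 2·16.08 = 62.16, giving q_1* = 5.7915 and q_2* = 2.3166.
Expenditure on q_1: 6·5.7915 = 34.749; share = 0.4826.

share on q_1 = 0.4826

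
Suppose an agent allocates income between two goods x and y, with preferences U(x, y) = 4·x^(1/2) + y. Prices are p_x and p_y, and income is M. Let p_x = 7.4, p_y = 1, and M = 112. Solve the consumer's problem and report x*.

Utility is quasi-linear in y; the FOC for x is 2/√x = p_x/p_y.
Thus x* = (2·p_y/p_x)² — independent of M — with the rest of income spent on y.
Plugging in: x* = (2·1/7.4)² = 0.073.

x* = 0.073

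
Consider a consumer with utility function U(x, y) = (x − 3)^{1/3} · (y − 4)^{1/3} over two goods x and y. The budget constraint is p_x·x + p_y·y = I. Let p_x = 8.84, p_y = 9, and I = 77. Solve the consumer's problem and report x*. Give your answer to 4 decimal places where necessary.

Substituting into the budget: x* = 3 + 0.5·(I − 3·p_x − 4·p_y)/p_x, and y* = 4 + 0.5·(…)/p_y.
Discretionary income = 77 − 3·8.84 − 4·9 = 14.48; x* = 3 + 0.5·14.48/8.84 = 3.819.

x* = 3.819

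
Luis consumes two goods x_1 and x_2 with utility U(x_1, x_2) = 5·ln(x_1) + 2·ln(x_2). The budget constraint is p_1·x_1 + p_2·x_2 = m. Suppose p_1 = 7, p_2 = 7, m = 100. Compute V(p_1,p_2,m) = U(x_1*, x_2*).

Tangency: MRS = (5/2)·x_2/x_1 = p_1/p_2.
Rearranging, p_2·x_2 = (2/5)·p_1·x_1. Substituting into the budget gives p_1·x_1·(1 + (2/5)) = m.
Demand: x_1*(p_1,p_2,m) = 5/7·m/p_1 and x_2* = 2/7·m/p_2.
At p_1=7, p_2=7, m=100: x_1* = 5/7·100/7 = 10.2041, x_2* = 4.0816.
Utility at the optimum: U(10.2041, 4.0816) = 14.4269.

V = 14.4269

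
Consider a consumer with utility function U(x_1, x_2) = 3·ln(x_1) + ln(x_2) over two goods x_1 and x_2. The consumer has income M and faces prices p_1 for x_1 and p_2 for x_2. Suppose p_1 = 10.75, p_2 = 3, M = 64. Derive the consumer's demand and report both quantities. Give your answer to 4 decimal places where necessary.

The MRS is 3·x_2/x_1. Set MRS = p_1/p_2.
So 3·p_2·x_2 = p_1·x_1; combined with the budget, a share 0.75 of income goes to x_1.
Demand: x_1*(p_1,p_2,M) = 0.75·M/p_1 and x_2* = 0.25·M/p_2.
At p_1=10.75, p_2=3, M=64: x_1* = 0.75·64/10.75 = 4.4651, x_2* = 5.3333.

x_1* = 4.4651, x_2* = 5.3333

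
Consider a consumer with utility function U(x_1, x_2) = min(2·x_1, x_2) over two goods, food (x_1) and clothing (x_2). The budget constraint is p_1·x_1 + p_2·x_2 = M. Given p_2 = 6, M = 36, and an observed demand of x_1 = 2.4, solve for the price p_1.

With perfect complements, no substitution: consume in ratio x_1:x_2 = 1:2.
Budget: p_1·x_1 + p_2·2·x_1 = M, so (p_1 + 2·p_2)·x_1 = M.
Demand: x_1*(p_1,p_2,M) = M/(p_1 + 2·p_2), x_2* = 2·M/(p_1 + 2·p_2).
Set x_1* = 2.4 in the demand function and solve for p_1: p_1 = 3.

p_1 = 3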